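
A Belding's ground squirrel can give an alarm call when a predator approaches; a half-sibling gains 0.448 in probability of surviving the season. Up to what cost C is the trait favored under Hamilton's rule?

0.112

r to a half-sibling = 0.25 (half-sibs share one parent — one path of length 2: r = (1/2)^2 = 1/4).
Hamilton's rule: n·r·B > C, so the trait is favored while C < n·r·B = 1·0.25·0.448 = 0.112.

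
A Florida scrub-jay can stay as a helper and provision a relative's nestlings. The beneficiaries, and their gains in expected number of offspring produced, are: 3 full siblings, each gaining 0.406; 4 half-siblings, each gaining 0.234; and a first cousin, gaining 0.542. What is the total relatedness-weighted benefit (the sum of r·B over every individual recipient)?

0.91075

r to a full sibling = 0.5 (full sibs share both parents — two paths of length 2: r = 2·(1/2)^2 = 1/2).
r to a half-sibling = 1/4 (half-sibs share one parent — one path of length 2: r = (1/2)^2 = 1/4).
r to a first cousin = 1/8 (first cousins share one grandparent pair — two paths of length 4: r = 2·(1/2)^4 = 1/8).
Summing one r·B term per recipient: 3·0.5·0.406 + 4·0.25·0.234 + 1·0.125·0.542 = 0.91075.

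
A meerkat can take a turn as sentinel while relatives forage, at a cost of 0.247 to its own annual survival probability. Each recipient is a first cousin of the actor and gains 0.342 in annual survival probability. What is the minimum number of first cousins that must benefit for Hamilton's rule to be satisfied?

6

r to a first cousin = 0.125 (first cousins share one grandparent pair — two paths of length 4: r = 2·(1/2)^4 = 1/8).
Hamilton's rule: n·r·B > C  ⇒  n > C/(r·B) = 0.247/(0.125·0.342) = 5.778.
The smallest integer exceeding 5.778 is 6.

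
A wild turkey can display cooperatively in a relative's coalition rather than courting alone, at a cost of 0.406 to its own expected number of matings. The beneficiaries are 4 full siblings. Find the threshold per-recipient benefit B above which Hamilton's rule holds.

0.203

r to a full sibling = 1/2 (full sibs share both parents — two paths of length 2: r = 2·(1/2)^2 = 1/2).
Hamilton's rule with n recipients of equal r: n·r·B > C, so B > C/(n·r) = 0.406/(4·0.5) = 0.203.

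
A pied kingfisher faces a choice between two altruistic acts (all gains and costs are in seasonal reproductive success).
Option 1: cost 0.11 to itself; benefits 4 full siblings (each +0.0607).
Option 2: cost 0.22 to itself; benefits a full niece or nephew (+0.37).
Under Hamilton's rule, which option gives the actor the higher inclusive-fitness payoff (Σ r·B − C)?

Option 1: r to a full sibling = 0.5.
Option 1: Σ r·B − C = (4·0.5·0.0607) − 0.11 = 0.0114.
Option 2: r to a full niece or nephew = 0.25.
Option 2: Σ r·B − C = (1·0.25·0.37) − 0.22 = -0.1275.
Option 1 has the higher net inclusive-fitness payoff.

Option 1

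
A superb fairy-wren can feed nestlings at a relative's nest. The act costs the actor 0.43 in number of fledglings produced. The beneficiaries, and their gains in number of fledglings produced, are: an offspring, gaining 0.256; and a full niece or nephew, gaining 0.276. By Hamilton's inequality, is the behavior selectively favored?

Hamilton's rule: the trait is favored when the sum of r·B over every recipient exceeds the actor's cost C.
r to an offspring = 0.5 (one parent–offspring link: r = (1/2)^1 = 1/2).
r to a full niece or nephew = 0.25 (full aunt/uncle↔niece/nephew: two paths of length 3 through the shared grandparent pair: r = 2·(1/2)^3 = 1/4).
Summing one r·B term per recipient: 1·0.5·0.256 + 1·0.25·0.276 = 0.197.
0.197 < 0.43: the indirect benefit is less than the cost.

No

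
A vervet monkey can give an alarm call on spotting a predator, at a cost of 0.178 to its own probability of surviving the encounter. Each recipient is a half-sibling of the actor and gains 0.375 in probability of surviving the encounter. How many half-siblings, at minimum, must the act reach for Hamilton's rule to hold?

r to a half-sibling = 1/4 (half-sibs share one parent — one path of length 2: r = (1/2)^2 = 1/4).
Hamilton's rule: n·r·B > C  ⇒  n > C/(r·B) = 0.178/(0.25·0.375) = 1.899.
The smallest integer exceeding 1.899 is 2.

2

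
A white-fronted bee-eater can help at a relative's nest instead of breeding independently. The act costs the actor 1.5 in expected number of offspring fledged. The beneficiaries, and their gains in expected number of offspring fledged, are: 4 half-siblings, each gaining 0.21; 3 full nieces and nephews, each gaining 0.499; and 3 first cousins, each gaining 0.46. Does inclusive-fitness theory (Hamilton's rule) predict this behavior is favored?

No

Hamilton's rule: the trait is favored when the sum of r·B over every recipient exceeds the actor's cost C.
r to a half-sibling = 0.25 (half-sibs share one parent — one path of length 2: r = (1/2)^2 = 1/4).
r to a full niece or nephew = 0.25 (full aunt/uncle↔niece/nephew: two paths of length 3 through the shared grandparent pair: r = 2·(1/2)^3 = 1/4).
r to a first cousin = 0.125 (first cousins share one grandparent pair — two paths of length 4: r = 2·(1/2)^4 = 1/8).
Summing one r·B term per recipient: 4·0.25·0.21 + 3·0.25·0.499 + 3·0.125·0.46 = 0.75675.
0.75675 < 1.5: the indirect benefit is less than the cost.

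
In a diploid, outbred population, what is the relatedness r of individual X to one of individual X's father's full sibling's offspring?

Each parent–offspring link contributes a factor of 1/2, and independent paths through distinct common ancestors add.
First cousins share one grandparent pair — two paths of length 4: r = 2·(1/2)^4 = 1/8.

0.125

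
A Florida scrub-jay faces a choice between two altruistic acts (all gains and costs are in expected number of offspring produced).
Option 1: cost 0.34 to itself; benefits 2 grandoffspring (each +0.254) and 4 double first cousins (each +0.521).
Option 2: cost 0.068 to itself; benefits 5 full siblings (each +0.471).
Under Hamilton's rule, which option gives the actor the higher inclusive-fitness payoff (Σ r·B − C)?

Option 2

Option 1: r to a grandoffspring = 0.25.
Option 1: r to a double first cousin = 0.25.
Option 1: Σ r·B − C = (2·0.25·0.254 + 4·0.25·0.521) − 0.34 = 0.308.
Option 2: r to a full sibling = 0.5.
Option 2: Σ r·B − C = (5·0.5·0.471) − 0.068 = 1.1095.
Option 2 has the higher net inclusive-fitness payoff.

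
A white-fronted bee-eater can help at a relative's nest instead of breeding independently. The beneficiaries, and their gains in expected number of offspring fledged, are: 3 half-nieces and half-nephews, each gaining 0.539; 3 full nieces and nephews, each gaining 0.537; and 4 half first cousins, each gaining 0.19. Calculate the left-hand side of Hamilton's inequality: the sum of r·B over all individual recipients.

r to a half-niece or half-nephew = 1/8 (half-aunt/uncle↔niece/nephew: one path of length 3: r = (1/2)^3 = 1/8).
r to a full niece or nephew = 0.25 (full aunt/uncle↔niece/nephew: two paths of length 3 through the shared grandparent pair: r = 2·(1/2)^3 = 1/4).
r to a half first cousin = 1/16 (half first cousins share one grandparent — one path of length 4: r = (1/2)^4 = 1/16).
Summing one r·B term per recipient: 3·0.125·0.539 + 3·0.25·0.537 + 4·0.0625·0.19 = 0.652375.

0.652375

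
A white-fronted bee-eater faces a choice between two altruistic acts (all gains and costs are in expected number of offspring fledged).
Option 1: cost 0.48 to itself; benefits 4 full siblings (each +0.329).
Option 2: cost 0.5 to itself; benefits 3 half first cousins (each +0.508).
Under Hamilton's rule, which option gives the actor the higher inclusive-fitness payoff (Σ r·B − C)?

Option 1: r to a full sibling = 0.5.
Option 1: Σ r·B − C = (4·0.5·0.329) − 0.48 = 0.178.
Option 2: r to a half first cousin = 0.0625.
Option 2: Σ r·B − C = (3·0.0625·0.508) − 0.5 = -0.40475.
Option 1 has the higher net inclusive-fitness payoff.

Option 1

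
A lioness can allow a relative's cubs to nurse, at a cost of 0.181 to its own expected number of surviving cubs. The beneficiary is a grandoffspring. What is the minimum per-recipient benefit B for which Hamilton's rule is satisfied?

0.724

r to a grandoffspring = 1/4 (two parent–offspring links: r = (1/2)^2 = 1/4).
Hamilton's rule with n recipients of equal r: n·r·B > C, so B > C/(n·r) = 0.181/(1·0.25) = 0.724.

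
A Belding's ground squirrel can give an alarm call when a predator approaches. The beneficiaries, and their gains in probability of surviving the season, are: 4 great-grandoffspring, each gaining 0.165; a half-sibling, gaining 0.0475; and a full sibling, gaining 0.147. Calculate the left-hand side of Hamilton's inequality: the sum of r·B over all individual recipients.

r to a great-grandoffspring = 1/8 (three parent–offspring links: r = (1/2)^3 = 1/8).
r to a half-sibling = 0.25 (half-sibs share one parent — one path of length 2: r = (1/2)^2 = 1/4).
r to a full sibling = 0.5 (full sibs share both parents — two paths of length 2: r = 2·(1/2)^2 = 1/2).
Summing one r·B term per recipient: 4·0.125·0.165 + 1·0.25·0.0475 + 1·0.5·0.147 = 0.167875.

0.167875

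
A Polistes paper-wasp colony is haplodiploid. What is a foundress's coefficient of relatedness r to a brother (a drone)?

Her haploid brother carries none of their father's genes and a random half of their mother's genome; that half matches the maternal half of her own genome with probability 1/2: r = 1/2 · 1/2 = 1/4.

0.25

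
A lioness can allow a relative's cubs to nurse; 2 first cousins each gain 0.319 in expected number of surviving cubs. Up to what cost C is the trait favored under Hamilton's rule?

r to a first cousin = 1/8 (first cousins share one grandparent pair — two paths of length 4: r = 2·(1/2)^4 = 1/8).
Hamilton's rule: n·r·B > C, so the trait is favored while C < n·r·B = 2·0.125·0.319 = 0.07975.

0.07975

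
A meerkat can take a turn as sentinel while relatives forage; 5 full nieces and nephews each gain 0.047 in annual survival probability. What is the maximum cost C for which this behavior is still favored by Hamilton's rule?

r to a full niece or nephew = 0.25 (full aunt/uncle↔niece/nephew: two paths of length 3 through the shared grandparent pair: r = 2·(1/2)^3 = 1/4).
Hamilton's rule: n·r·B > C, so the trait is favored while C < n·r·B = 5·0.25·0.047 = 0.05875.

0.05875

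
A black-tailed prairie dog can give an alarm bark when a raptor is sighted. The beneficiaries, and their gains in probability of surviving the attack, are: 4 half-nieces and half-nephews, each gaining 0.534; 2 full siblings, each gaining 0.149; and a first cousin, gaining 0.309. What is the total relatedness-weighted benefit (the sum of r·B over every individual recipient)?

r to a half-niece or half-nephew = 1/8 (half-aunt/uncle↔niece/nephew: one path of length 3: r = (1/2)^3 = 1/8).
r to a full sibling = 0.5 (full sibs share both parents — two paths of length 2: r = 2·(1/2)^2 = 1/2).
r to a first cousin = 0.125 (first cousins share one grandparent pair — two paths of length 4: r = 2·(1/2)^4 = 1/8).
Summing one r·B term per recipient: 4·0.125·0.534 + 2·0.5·0.149 + 1·0.125·0.309 = 0.454625.

0.454625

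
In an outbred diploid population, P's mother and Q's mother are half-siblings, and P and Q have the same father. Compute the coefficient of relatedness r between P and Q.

Relatedness sums over independent paths through distinct common ancestors.
P and Q are related in two ways: half first cousins through their mothers (r = 1/16) and half-sibs through their shared father (r = 1/4).
r = 1/16 + 1/4 = 0.3125.

0.3125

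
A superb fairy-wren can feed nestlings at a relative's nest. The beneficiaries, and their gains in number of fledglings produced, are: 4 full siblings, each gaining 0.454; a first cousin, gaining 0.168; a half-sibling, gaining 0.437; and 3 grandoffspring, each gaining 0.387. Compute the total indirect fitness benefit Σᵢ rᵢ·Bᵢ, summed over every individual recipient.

r to a full sibling = 1/2 (full sibs share both parents — two paths of length 2: r = 2·(1/2)^2 = 1/2).
r to a first cousin = 1/8 (first cousins share one grandparent pair — two paths of length 4: r = 2·(1/2)^4 = 1/8).
r to a half-sibling = 1/4 (half-sibs share one parent — one path of length 2: r = (1/2)^2 = 1/4).
r to a grandoffspring = 0.25 (two parent–offspring links: r = (1/2)^2 = 1/4).
Summing one r·B term per recipient: 4·0.5·0.454 + 1·0.125·0.168 + 1·0.25·0.437 + 3·0.25·0.387 = 1.3285.

1.3285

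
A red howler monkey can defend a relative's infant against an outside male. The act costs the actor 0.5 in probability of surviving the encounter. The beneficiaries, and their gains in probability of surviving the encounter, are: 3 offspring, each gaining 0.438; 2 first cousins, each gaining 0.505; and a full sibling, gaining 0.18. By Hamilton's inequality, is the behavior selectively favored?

Hamilton's rule: the trait is favored when the sum of r·B over every recipient exceeds the actor's cost C.
r to an offspring = 1/2 (one parent–offspring link: r = (1/2)^1 = 1/2).
r to a first cousin = 0.125 (first cousins share one grandparent pair — two paths of length 4: r = 2·(1/2)^4 = 1/8).
r to a full sibling = 1/2 (full sibs share both parents — two paths of length 2: r = 2·(1/2)^2 = 1/2).
Summing one r·B term per recipient: 3·0.5·0.438 + 2·0.125·0.505 + 1·0.5·0.18 = 0.87325.
0.87325 > 0.5: the indirect benefit exceeds the cost.

Yes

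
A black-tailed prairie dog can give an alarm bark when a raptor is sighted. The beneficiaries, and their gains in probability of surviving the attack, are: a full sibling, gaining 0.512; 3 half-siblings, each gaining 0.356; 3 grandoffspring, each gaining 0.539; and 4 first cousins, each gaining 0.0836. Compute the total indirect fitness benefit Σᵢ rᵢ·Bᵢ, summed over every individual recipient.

r to a full sibling = 0.5 (full sibs share both parents — two paths of length 2: r = 2·(1/2)^2 = 1/2).
r to a half-sibling = 1/4 (half-sibs share one parent — one path of length 2: r = (1/2)^2 = 1/4).
r to a grandoffspring = 0.25 (two parent–offspring links: r = (1/2)^2 = 1/4).
r to a first cousin = 0.125 (first cousins share one grandparent pair — two paths of length 4: r = 2·(1/2)^4 = 1/8).
Summing one r·B term per recipient: 1·0.5·0.512 + 3·0.25·0.356 + 3·0.25·0.539 + 4·0.125·0.0836 = 0.96905.

0.96905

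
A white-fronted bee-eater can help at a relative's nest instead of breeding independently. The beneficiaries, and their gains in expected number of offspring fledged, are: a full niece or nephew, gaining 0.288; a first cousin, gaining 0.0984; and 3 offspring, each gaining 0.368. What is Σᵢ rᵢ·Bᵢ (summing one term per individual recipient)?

r to a full niece or nephew = 0.25 (full aunt/uncle↔niece/nephew: two paths of length 3 through the shared grandparent pair: r = 2·(1/2)^3 = 1/4).
r to a first cousin = 0.125 (first cousins share one grandparent pair — two paths of length 4: r = 2·(1/2)^4 = 1/8).
r to an offspring = 0.5 (one parent–offspring link: r = (1/2)^1 = 1/2).
Summing one r·B term per recipient: 1·0.25·0.288 + 1·0.125·0.0984 + 3·0.5·0.368 = 0.6363.

0.6363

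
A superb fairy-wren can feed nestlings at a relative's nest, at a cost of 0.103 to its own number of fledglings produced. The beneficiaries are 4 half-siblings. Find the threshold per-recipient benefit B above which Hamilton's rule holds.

r to a half-sibling = 0.25 (half-sibs share one parent — one path of length 2: r = (1/2)^2 = 1/4).
Hamilton's rule with n recipients of equal r: n·r·B > C, so B > C/(n·r) = 0.103/(4·0.25) = 0.103.

0.103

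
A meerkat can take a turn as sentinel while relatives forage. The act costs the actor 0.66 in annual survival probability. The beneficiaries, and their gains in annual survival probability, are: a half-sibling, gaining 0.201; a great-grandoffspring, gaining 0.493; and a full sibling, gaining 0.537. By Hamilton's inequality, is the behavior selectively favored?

Hamilton's rule: the trait is favored when the sum of r·B over every recipient exceeds the actor's cost C.
r to a half-sibling = 1/4 (half-sibs share one parent — one path of length 2: r = (1/2)^2 = 1/4).
r to a great-grandoffspring = 1/8 (three parent–offspring links: r = (1/2)^3 = 1/8).
r to a full sibling = 0.5 (full sibs share both parents — two paths of length 2: r = 2·(1/2)^2 = 1/2).
Summing one r·B term per recipient: 1·0.25·0.201 + 1·0.125·0.493 + 1·0.5·0.537 = 0.380375.
0.380375 < 0.66: the indirect benefit is less than the cost.

No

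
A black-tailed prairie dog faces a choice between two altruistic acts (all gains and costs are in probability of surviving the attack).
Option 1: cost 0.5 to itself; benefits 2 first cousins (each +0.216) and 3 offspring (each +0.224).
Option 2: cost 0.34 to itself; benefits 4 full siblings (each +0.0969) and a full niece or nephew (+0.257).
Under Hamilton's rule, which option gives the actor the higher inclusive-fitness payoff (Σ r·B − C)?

Option 2

Option 1: r to a first cousin = 0.125.
Option 1: r to an offspring = 0.5.
Option 1: Σ r·B − C = (2·0.125·0.216 + 3·0.5·0.224) − 0.5 = -0.11.
Option 2: r to a full sibling = 0.5.
Option 2: r to a full niece or nephew = 0.25.
Option 2: Σ r·B − C = (4·0.5·0.0969 + 1·0.25·0.257) − 0.34 = -0.08195.
Option 2 has the higher net inclusive-fitness payoff.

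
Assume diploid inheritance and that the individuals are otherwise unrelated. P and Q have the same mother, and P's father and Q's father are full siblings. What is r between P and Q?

Relatedness sums over independent paths through distinct common ancestors.
P and Q are related in two ways: half-sibs through their shared mother (r = 1/4) and first cousins through their fathers (r = 1/8).
r = 1/4 + 1/8 = 0.375.

0.375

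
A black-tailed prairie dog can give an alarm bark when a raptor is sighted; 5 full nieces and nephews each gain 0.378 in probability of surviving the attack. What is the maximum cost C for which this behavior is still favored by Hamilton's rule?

0.4725

r to a full niece or nephew = 0.25 (full aunt/uncle↔niece/nephew: two paths of length 3 through the shared grandparent pair: r = 2·(1/2)^3 = 1/4).
Hamilton's rule: n·r·B > C, so the trait is favored while C < n·r·B = 5·0.25·0.378 = 0.4725.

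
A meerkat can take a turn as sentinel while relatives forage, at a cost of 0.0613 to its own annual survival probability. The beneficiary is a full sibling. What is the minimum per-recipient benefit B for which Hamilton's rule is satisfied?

r to a full sibling = 1/2 (full sibs share both parents — two paths of length 2: r = 2·(1/2)^2 = 1/2).
Hamilton's rule with n recipients of equal r: n·r·B > C, so B > C/(n·r) = 0.0613/(1·0.5) = 0.1226.

0.1226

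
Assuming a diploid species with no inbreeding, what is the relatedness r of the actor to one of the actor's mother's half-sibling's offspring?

0.0625

Each parent–offspring link contributes a factor of 1/2, and independent paths through distinct common ancestors add.
Half first cousins share one grandparent — one path of length 4: r = (1/2)^4 = 1/16.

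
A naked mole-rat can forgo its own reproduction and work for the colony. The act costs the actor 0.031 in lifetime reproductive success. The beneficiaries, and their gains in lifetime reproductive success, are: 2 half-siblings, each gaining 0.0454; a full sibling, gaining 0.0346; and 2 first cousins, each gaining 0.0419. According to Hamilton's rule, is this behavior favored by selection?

Hamilton's rule: the trait is favored when the sum of r·B over every recipient exceeds the actor's cost C.
r to a half-sibling = 0.25 (half-sibs share one parent — one path of length 2: r = (1/2)^2 = 1/4).
r to a full sibling = 0.5 (full sibs share both parents — two paths of length 2: r = 2·(1/2)^2 = 1/2).
r to a first cousin = 1/8 (first cousins share one grandparent pair — two paths of length 4: r = 2·(1/2)^4 = 1/8).
Summing one r·B term per recipient: 2·0.25·0.0454 + 1·0.5·0.0346 + 2·0.125·0.0419 = 0.050475.
0.050475 > 0.031: the indirect benefit exceeds the cost.

Yes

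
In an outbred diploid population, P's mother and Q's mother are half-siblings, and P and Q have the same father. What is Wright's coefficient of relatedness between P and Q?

With two independent routes of shared ancestry, r is the sum of the two contributions.
P and Q are related in two ways: half first cousins through their mothers (r = 1/16) and half-sibs through their shared father (r = 1/4).
r = 1/16 + 1/4 = 5/16 = 0.3125.

0.3125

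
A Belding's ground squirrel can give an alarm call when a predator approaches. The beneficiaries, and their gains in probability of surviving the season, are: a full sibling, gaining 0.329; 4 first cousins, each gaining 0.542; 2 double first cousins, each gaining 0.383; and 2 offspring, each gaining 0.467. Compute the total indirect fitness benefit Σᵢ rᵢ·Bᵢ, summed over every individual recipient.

1.094

r to a full sibling = 0.5 (full sibs share both parents — two paths of length 2: r = 2·(1/2)^2 = 1/2).
r to a first cousin = 1/8 (first cousins share one grandparent pair — two paths of length 4: r = 2·(1/2)^4 = 1/8).
r to a double first cousin = 1/4 (double first cousins share both grandparent pairs — four paths of length 4: r = 4·(1/2)^4 = 1/4).
r to an offspring = 0.5 (one parent–offspring link: r = (1/2)^1 = 1/2).
Summing one r·B term per recipient: 1·0.5·0.329 + 4·0.125·0.542 + 2·0.25·0.383 + 2·0.5·0.467 = 1.094.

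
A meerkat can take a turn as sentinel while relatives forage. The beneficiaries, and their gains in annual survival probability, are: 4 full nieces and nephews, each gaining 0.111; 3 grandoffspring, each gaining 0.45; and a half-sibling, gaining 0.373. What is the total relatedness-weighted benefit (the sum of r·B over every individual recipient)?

0.54175

r to a full niece or nephew = 0.25 (full aunt/uncle↔niece/nephew: two paths of length 3 through the shared grandparent pair: r = 2·(1/2)^3 = 1/4).
r to a grandoffspring = 0.25 (two parent–offspring links: r = (1/2)^2 = 1/4).
r to a half-sibling = 0.25 (half-sibs share one parent — one path of length 2: r = (1/2)^2 = 1/4).
Summing one r·B term per recipient: 4·0.25·0.111 + 3·0.25·0.45 + 1·0.25·0.373 = 0.54175.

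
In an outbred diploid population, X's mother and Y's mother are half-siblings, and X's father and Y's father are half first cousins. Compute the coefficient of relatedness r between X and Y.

0.078125

Relatedness sums over independent paths through distinct common ancestors.
X and Y are related in two ways: half first cousins through their mothers (r = 1/16) and half second cousins through their fathers (r = 1/64).
r = 1/16 + 1/64 = 0.078125.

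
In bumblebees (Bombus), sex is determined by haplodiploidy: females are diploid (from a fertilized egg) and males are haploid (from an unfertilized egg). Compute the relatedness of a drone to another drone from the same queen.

0.5

Haploid brothers each carry a random half of the queen's diploid genome, so on average they share half: r = 1/2.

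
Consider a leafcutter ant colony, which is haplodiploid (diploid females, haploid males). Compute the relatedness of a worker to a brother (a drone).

Her haploid brother carries none of their father's genes and a random half of their mother's genome; that half matches the maternal half of her own genome with probability 1/2: r = 1/2 · 1/2 = 1/4.

0.25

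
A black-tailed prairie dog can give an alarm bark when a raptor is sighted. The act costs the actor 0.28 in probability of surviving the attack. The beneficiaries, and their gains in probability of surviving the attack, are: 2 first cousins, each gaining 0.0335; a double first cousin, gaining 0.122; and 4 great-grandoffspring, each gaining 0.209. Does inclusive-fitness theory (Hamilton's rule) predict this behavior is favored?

No

Hamilton's rule: the trait is favored when the sum of r·B over every recipient exceeds the actor's cost C.
r to a first cousin = 1/8 (first cousins share one grandparent pair — two paths of length 4: r = 2·(1/2)^4 = 1/8).
r to a double first cousin = 1/4 (double first cousins share both grandparent pairs — four paths of length 4: r = 4·(1/2)^4 = 1/4).
r to a great-grandoffspring = 0.125 (three parent–offspring links: r = (1/2)^3 = 1/8).
Summing one r·B term per recipient: 2·0.125·0.0335 + 1·0.25·0.122 + 4·0.125·0.209 = 0.143375.
0.143375 < 0.28: the indirect benefit is less than the cost.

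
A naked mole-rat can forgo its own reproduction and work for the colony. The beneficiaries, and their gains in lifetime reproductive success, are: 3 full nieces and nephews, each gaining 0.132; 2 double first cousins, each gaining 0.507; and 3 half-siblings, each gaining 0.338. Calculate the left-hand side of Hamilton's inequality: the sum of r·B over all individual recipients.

r to a full niece or nephew = 0.25 (full aunt/uncle↔niece/nephew: two paths of length 3 through the shared grandparent pair: r = 2·(1/2)^3 = 1/4).
r to a double first cousin = 0.25 (double first cousins share both grandparent pairs — four paths of length 4: r = 4·(1/2)^4 = 1/4).
r to a half-sibling = 0.25 (half-sibs share one parent — one path of length 2: r = (1/2)^2 = 1/4).
Summing one r·B term per recipient: 3·0.25·0.132 + 2·0.25·0.507 + 3·0.25·0.338 = 0.606.

0.606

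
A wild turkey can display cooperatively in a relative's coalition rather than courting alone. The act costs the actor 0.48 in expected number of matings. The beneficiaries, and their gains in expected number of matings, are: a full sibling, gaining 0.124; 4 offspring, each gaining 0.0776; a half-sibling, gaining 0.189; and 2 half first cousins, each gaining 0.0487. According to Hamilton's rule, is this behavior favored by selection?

No

Hamilton's rule: the trait is favored when the sum of r·B over every recipient exceeds the actor's cost C.
r to a full sibling = 1/2 (full sibs share both parents — two paths of length 2: r = 2·(1/2)^2 = 1/2).
r to an offspring = 1/2 (one parent–offspring link: r = (1/2)^1 = 1/2).
r to a half-sibling = 1/4 (half-sibs share one parent — one path of length 2: r = (1/2)^2 = 1/4).
r to a half first cousin = 1/16 (half first cousins share one grandparent — one path of length 4: r = (1/2)^4 = 1/16).
Summing one r·B term per recipient: 1·0.5·0.124 + 4·0.5·0.0776 + 1·0.25·0.189 + 2·0.0625·0.0487 = 0.2705375.
0.2705375 < 0.48: the indirect benefit is less than the cost.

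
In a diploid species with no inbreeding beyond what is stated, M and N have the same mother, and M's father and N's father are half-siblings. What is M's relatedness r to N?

0.3125

Relatedness sums over independent paths through distinct common ancestors.
M and N are related in two ways: half-sibs through their shared mother (r = 1/4) and half first cousins through their fathers (r = 1/16).
r = 1/4 + 1/16 = 5/16 = 0.3125.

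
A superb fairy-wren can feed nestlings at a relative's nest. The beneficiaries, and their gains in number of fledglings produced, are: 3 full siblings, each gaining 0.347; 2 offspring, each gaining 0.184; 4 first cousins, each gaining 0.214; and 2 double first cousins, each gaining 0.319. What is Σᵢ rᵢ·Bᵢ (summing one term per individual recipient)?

0.971

r to a full sibling = 1/2 (full sibs share both parents — two paths of length 2: r = 2·(1/2)^2 = 1/2).
r to an offspring = 1/2 (one parent–offspring link: r = (1/2)^1 = 1/2).
r to a first cousin = 0.125 (first cousins share one grandparent pair — two paths of length 4: r = 2·(1/2)^4 = 1/8).
r to a double first cousin = 0.25 (double first cousins share both grandparent pairs — four paths of length 4: r = 4·(1/2)^4 = 1/4).
Summing one r·B term per recipient: 3·0.5·0.347 + 2·0.5·0.184 + 4·0.125·0.214 + 2·0.25·0.319 = 0.971.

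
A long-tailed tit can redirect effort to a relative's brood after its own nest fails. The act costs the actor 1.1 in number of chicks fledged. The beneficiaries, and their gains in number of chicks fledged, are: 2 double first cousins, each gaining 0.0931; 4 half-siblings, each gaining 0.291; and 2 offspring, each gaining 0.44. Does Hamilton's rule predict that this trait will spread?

Hamilton's rule: the trait is favored when the sum of r·B over every recipient exceeds the actor's cost C.
r to a double first cousin = 1/4 (double first cousins share both grandparent pairs — four paths of length 4: r = 4·(1/2)^4 = 1/4).
r to a half-sibling = 1/4 (half-sibs share one parent — one path of length 2: r = (1/2)^2 = 1/4).
r to an offspring = 1/2 (one parent–offspring link: r = (1/2)^1 = 1/2).
Summing one r·B term per recipient: 2·0.25·0.0931 + 4·0.25·0.291 + 2·0.5·0.44 = 0.77755.
0.77755 < 1.1: the indirect benefit is less than the cost.

No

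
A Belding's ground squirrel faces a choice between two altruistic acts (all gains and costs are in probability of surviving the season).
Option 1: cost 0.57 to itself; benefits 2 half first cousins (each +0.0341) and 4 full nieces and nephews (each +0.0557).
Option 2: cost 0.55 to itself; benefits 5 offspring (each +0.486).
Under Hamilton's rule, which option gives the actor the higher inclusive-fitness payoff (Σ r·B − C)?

Option 1: r to a half first cousin = 0.0625.
Option 1: r to a full niece or nephew = 0.25.
Option 1: Σ r·B − C = (2·0.0625·0.0341 + 4·0.25·0.0557) − 0.57 = -0.5100375.
Option 2: r to an offspring = 0.5.
Option 2: Σ r·B − C = (5·0.5·0.486) − 0.55 = 0.665.
Option 2 has the higher net inclusive-fitness payoff.

Option 2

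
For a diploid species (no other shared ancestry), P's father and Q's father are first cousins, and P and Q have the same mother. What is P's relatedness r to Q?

0.28125

Wright's path rule: contributions from independent ancestry routes add.
P and Q are related in two ways: second cousins through their fathers (r = 1/32) and half-sibs through their shared mother (r = 1/4).
r = 1/32 + 1/4 = 0.28125.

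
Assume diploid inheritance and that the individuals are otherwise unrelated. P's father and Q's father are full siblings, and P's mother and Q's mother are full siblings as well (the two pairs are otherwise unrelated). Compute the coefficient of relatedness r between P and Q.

Independent pedigree routes through distinct common ancestors add.
P and Q are related in two ways: first cousins through their fathers (r = 1/8) and first cousins through their mothers (r = 1/8) — i.e. double first cousins.
r = 1/8 + 1/8 = 0.25.

0.25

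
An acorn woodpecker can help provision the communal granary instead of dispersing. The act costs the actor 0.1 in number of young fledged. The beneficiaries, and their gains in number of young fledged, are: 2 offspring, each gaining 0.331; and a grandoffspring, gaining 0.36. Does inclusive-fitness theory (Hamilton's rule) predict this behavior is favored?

Hamilton's rule: the trait is favored when the sum of r·B over every recipient exceeds the actor's cost C.
r to an offspring = 0.5 (one parent–offspring link: r = (1/2)^1 = 1/2).
r to a grandoffspring = 1/4 (two parent–offspring links: r = (1/2)^2 = 1/4).
Summing one r·B term per recipient: 2·0.5·0.331 + 1·0.25·0.36 = 0.421.
0.421 > 0.1: the indirect benefit exceeds the cost.

Yes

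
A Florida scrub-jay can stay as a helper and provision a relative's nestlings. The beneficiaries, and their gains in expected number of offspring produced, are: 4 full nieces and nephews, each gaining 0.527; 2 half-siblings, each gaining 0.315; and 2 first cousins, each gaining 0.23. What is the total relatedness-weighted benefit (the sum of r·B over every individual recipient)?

r to a full niece or nephew = 1/4 (full aunt/uncle↔niece/nephew: two paths of length 3 through the shared grandparent pair: r = 2·(1/2)^3 = 1/4).
r to a half-sibling = 0.25 (half-sibs share one parent — one path of length 2: r = (1/2)^2 = 1/4).
r to a first cousin = 0.125 (first cousins share one grandparent pair — two paths of length 4: r = 2·(1/2)^4 = 1/8).
Summing one r·B term per recipient: 4·0.25·0.527 + 2·0.25·0.315 + 2·0.125·0.23 = 0.742.

0.742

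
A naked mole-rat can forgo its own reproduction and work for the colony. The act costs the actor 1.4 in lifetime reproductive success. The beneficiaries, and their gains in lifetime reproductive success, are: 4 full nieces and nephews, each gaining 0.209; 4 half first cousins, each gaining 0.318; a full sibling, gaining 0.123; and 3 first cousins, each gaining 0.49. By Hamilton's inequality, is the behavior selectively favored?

Hamilton's rule: the trait is favored when the sum of r·B over every recipient exceeds the actor's cost C.
r to a full niece or nephew = 1/4 (full aunt/uncle↔niece/nephew: two paths of length 3 through the shared grandparent pair: r = 2·(1/2)^3 = 1/4).
r to a half first cousin = 1/16 (half first cousins share one grandparent — one path of length 4: r = (1/2)^4 = 1/16).
r to a full sibling = 1/2 (full sibs share both parents — two paths of length 2: r = 2·(1/2)^2 = 1/2).
r to a first cousin = 1/8 (first cousins share one grandparent pair — two paths of length 4: r = 2·(1/2)^4 = 1/8).
Summing one r·B term per recipient: 4·0.25·0.209 + 4·0.0625·0.318 + 1·0.5·0.123 + 3·0.125·0.49 = 0.53375.
0.53375 < 1.4: the indirect benefit is less than the cost.

No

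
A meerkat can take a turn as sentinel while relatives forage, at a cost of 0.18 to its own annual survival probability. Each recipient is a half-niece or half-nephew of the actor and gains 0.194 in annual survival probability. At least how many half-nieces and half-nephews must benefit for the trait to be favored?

8

r to a half-niece or half-nephew = 0.125 (half-aunt/uncle↔niece/nephew: one path of length 3: r = (1/2)^3 = 1/8).
Hamilton's rule: n·r·B > C  ⇒  n > C/(r·B) = 0.18/(0.125·0.194) = 7.423.
The smallest integer exceeding 7.423 is 8.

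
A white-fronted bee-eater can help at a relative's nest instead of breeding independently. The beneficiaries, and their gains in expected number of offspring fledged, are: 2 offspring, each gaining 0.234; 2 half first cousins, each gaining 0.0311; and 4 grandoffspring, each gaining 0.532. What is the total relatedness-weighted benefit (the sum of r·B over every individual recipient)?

r to an offspring = 1/2 (one parent–offspring link: r = (1/2)^1 = 1/2).
r to a half first cousin = 0.0625 (half first cousins share one grandparent — one path of length 4: r = (1/2)^4 = 1/16).
r to a grandoffspring = 1/4 (two parent–offspring links: r = (1/2)^2 = 1/4).
Summing one r·B term per recipient: 2·0.5·0.234 + 2·0.0625·0.0311 + 4·0.25·0.532 = 0.7698875.

0.7698875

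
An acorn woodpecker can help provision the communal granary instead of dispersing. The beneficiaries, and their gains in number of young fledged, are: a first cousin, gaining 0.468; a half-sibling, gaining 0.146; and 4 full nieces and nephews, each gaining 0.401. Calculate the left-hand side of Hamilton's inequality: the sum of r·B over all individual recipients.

r to a first cousin = 0.125 (first cousins share one grandparent pair — two paths of length 4: r = 2·(1/2)^4 = 1/8).
r to a half-sibling = 0.25 (half-sibs share one parent — one path of length 2: r = (1/2)^2 = 1/4).
r to a full niece or nephew = 0.25 (full aunt/uncle↔niece/nephew: two paths of length 3 through the shared grandparent pair: r = 2·(1/2)^3 = 1/4).
Summing one r·B term per recipient: 1·0.125·0.468 + 1·0.25·0.146 + 4·0.25·0.401 = 0.496.

0.496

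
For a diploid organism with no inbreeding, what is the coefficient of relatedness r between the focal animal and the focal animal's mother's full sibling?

0.25

Each parent–offspring link contributes a factor of 1/2, and independent paths through distinct common ancestors add.
Full aunt/uncle↔niece/nephew: two paths of length 3 through the shared grandparent pair: r = 2·(1/2)^3 = 1/4.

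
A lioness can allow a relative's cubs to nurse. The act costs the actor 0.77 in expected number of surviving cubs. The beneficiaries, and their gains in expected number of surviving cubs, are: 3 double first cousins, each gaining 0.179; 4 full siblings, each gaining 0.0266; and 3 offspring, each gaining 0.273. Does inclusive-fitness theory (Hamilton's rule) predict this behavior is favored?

Hamilton's rule: the trait is favored when the sum of r·B over every recipient exceeds the actor's cost C.
r to a double first cousin = 1/4 (double first cousins share both grandparent pairs — four paths of length 4: r = 4·(1/2)^4 = 1/4).
r to a full sibling = 1/2 (full sibs share both parents — two paths of length 2: r = 2·(1/2)^2 = 1/2).
r to an offspring = 0.5 (one parent–offspring link: r = (1/2)^1 = 1/2).
Summing one r·B term per recipient: 3·0.25·0.179 + 4·0.5·0.0266 + 3·0.5·0.273 = 0.59695.
0.59695 < 0.77: the indirect benefit is less than the cost.

No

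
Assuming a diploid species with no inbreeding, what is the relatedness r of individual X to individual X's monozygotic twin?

Each parent–offspring link contributes a factor of 1/2, and independent paths through distinct common ancestors add.
Monozygotic twins share every allele identical by descent: r = 1.

1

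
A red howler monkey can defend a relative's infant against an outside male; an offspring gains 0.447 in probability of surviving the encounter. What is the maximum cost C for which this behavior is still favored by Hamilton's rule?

r to an offspring = 1/2 (one parent–offspring link: r = (1/2)^1 = 1/2).
Hamilton's rule: n·r·B > C, so the trait is favored while C < n·r·B = 1·0.5·0.447 = 0.2235.

0.2235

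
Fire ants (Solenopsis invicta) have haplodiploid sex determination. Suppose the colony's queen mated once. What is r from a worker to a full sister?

Haplodiploid full sisters inherit their father's entire haploid genome identically (contributing 1/2) and on average half of their mother's contribution (1/2 · 1/2 = 1/4); r = 1/2 + 1/4 = 3/4.

0.75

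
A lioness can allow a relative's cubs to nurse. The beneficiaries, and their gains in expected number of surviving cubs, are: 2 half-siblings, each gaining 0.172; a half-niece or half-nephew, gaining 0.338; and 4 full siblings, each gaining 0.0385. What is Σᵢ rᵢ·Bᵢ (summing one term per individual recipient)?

r to a half-sibling = 1/4 (half-sibs share one parent — one path of length 2: r = (1/2)^2 = 1/4).
r to a half-niece or half-nephew = 0.125 (half-aunt/uncle↔niece/nephew: one path of length 3: r = (1/2)^3 = 1/8).
r to a full sibling = 0.5 (full sibs share both parents — two paths of length 2: r = 2·(1/2)^2 = 1/2).
Summing one r·B term per recipient: 2·0.25·0.172 + 1·0.125·0.338 + 4·0.5·0.0385 = 0.20525.

0.20525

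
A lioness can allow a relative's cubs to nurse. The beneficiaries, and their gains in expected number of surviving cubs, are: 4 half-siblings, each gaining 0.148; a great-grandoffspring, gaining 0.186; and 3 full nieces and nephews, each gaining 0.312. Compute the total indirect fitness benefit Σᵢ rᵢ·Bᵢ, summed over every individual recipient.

0.40525

r to a half-sibling = 1/4 (half-sibs share one parent — one path of length 2: r = (1/2)^2 = 1/4).
r to a great-grandoffspring = 0.125 (three parent–offspring links: r = (1/2)^3 = 1/8).
r to a full niece or nephew = 0.25 (full aunt/uncle↔niece/nephew: two paths of length 3 through the shared grandparent pair: r = 2·(1/2)^3 = 1/4).
Summing one r·B term per recipient: 4·0.25·0.148 + 1·0.125·0.186 + 3·0.25·0.312 = 0.40525.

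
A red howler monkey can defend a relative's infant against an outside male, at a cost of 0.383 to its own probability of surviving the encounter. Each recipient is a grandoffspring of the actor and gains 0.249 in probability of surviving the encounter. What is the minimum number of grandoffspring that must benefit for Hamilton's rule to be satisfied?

7

r to a grandoffspring = 1/4 (two parent–offspring links: r = (1/2)^2 = 1/4).
Hamilton's rule: n·r·B > C  ⇒  n > C/(r·B) = 0.383/(0.25·0.249) = 6.153.
The smallest integer exceeding 6.153 is 7.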